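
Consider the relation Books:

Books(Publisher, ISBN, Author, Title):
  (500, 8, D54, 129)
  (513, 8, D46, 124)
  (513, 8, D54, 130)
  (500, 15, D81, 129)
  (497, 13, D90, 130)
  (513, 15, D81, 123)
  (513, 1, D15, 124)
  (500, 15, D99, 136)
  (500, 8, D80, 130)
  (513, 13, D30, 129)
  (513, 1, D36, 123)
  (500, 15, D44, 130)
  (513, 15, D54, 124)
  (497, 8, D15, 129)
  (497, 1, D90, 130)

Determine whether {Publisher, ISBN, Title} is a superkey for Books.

Yes

All 15 rows have distinct {Publisher, ISBN, Title} values, so {Publisher, ISBN, Title} → (all attributes) holds and {Publisher, ISBN, Title} is a superkey.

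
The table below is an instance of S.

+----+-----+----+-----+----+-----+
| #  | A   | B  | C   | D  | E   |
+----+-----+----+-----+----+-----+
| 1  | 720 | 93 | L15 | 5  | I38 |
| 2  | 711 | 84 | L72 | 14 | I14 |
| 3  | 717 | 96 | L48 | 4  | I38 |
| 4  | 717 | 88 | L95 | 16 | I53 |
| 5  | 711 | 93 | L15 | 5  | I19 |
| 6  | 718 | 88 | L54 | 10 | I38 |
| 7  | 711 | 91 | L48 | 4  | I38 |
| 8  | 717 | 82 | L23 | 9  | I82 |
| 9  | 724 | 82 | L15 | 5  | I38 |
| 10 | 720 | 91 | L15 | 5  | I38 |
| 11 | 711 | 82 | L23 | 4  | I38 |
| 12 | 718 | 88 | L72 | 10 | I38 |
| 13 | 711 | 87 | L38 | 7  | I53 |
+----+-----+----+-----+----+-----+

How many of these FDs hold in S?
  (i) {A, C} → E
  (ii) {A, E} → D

(i) {A, C} → E: every LHS value maps to a single RHS value — holds.
(ii) {A, E} → D: every LHS value maps to a single RHS value — holds.
2 of the 2 dependencies hold.

2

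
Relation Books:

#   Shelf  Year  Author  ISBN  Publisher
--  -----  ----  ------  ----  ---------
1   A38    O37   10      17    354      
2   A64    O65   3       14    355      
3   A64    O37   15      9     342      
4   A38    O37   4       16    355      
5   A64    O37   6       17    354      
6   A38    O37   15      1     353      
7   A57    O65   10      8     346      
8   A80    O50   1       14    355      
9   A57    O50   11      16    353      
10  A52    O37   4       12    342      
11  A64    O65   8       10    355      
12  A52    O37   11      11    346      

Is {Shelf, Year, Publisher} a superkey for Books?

Rows 2 and 11 have the same {Shelf, Year, Publisher} value (Shelf=A64, Year=O65, Publisher=355) but are distinct tuples, so {Shelf, Year, Publisher} does not determine every attribute — not a superkey.

No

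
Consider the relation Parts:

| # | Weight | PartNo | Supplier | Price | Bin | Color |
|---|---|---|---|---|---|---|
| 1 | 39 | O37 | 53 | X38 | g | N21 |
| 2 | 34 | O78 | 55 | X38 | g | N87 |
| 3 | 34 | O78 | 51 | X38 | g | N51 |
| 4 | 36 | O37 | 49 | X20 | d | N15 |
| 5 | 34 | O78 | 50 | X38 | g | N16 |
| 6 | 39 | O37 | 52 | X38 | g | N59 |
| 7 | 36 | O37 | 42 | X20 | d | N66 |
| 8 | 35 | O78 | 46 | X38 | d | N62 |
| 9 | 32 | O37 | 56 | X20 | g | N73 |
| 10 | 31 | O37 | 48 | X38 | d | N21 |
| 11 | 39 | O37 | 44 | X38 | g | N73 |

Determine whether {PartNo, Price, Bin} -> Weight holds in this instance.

Yes

(PartNo=O37, Price=X38, Bin=g): rows 1, 6, 11 → Weight = 39, 39, 39 ✓
(PartNo=O78, Price=X38, Bin=g): rows 2, 3, 5 → Weight = 34, 34, 34 ✓
(PartNo=O37, Price=X20, Bin=d): rows 4, 7 → Weight = 36, 36 ✓
(PartNo=O78, Price=X38, Bin=d): row 8 → Weight = 35 ✓
(PartNo=O37, Price=X20, Bin=g): row 9 → Weight = 32 ✓
(PartNo=O37, Price=X38, Bin=d): row 10 → Weight = 31 ✓
Every {PartNo, Price, Bin} value is associated with a single Weight value, so {PartNo, Price, Bin} -> Weight holds.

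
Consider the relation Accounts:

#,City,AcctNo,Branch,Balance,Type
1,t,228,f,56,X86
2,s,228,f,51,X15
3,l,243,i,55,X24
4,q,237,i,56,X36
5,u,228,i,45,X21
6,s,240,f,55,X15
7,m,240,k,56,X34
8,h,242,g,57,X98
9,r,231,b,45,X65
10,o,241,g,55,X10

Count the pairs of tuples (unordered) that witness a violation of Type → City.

0

Type=X15: all 2 rows agree on City — 0 pairs.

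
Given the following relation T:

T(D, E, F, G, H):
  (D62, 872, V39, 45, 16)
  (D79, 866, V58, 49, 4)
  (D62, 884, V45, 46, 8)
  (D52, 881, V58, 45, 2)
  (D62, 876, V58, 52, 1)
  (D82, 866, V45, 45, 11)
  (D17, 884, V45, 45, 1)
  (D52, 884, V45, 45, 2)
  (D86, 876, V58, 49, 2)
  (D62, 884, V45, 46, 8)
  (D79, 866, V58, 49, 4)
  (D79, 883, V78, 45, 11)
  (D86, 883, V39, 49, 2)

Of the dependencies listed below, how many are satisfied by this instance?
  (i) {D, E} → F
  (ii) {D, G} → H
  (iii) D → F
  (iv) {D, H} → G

(i) {D, E} → F: every LHS value maps to a single RHS value — holds.
(ii) {D, G} → H: every LHS value maps to a single RHS value — holds.
(iii) D → F: D=D62: 4 rows → F takes values {V39, V45, V58} — violation; D=D79: 3 rows → F takes values {V58, V78} — violation; D=D52: 2 rows → F takes values {V58, V45} — violation; D=D86: 2 rows → F takes values {V58, V39} — violation — fails.
(iv) {D, H} → G: every LHS value maps to a single RHS value — holds.
3 of the 4 dependencies hold.

3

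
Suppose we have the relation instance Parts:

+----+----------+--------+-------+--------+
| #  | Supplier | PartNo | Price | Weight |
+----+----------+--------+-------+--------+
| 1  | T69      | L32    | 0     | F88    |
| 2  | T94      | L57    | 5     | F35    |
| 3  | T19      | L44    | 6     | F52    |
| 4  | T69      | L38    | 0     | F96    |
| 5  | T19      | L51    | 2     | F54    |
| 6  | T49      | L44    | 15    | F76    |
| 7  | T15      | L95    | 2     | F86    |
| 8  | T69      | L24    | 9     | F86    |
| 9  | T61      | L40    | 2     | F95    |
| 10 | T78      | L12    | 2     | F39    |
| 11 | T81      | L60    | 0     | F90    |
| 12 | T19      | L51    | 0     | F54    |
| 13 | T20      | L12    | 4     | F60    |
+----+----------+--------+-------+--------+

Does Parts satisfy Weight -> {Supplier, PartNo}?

No

Weight=F88: row 1 → {Supplier,PartNo} = (T69, L32) ✓
Weight=F35: row 2 → {Supplier,PartNo} = (T94, L57) ✓
Weight=F52: row 3 → {Supplier,PartNo} = (T19, L44) ✓
Weight=F96: row 4 → {Supplier,PartNo} = (T69, L38) ✓
Weight=F54: rows 5, 12 → {Supplier,PartNo} = (T19, L51), (T19, L51) ✓
Weight=F76: row 6 → {Supplier,PartNo} = (T49, L44) ✓
Weight=F86: rows 7, 8 → {Supplier,PartNo} takes values {(T15, L95), (T69, L24)} — violation
Weight=F95: row 9 → {Supplier,PartNo} = (T61, L40) ✓
Weight=F39: row 10 → {Supplier,PartNo} = (T78, L12) ✓
Weight=F90: row 11 → {Supplier,PartNo} = (T81, L60) ✓
Weight=F60: row 13 → {Supplier,PartNo} = (T20, L12) ✓
Two rows agree on Weight but differ on {Supplier, PartNo}, so Weight -> {Supplier, PartNo} does not hold.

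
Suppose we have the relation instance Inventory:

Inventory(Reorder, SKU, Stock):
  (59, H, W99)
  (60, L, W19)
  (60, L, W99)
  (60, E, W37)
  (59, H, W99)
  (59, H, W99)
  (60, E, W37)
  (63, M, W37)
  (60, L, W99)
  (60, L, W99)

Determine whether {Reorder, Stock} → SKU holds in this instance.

Yes

(Reorder=59, Stock=W99): 3 rows → SKU = H, H, H ✓
(Reorder=60, Stock=W19): 1 row → SKU = L ✓
(Reorder=60, Stock=W99): 3 rows → SKU = L, L, L ✓
(Reorder=60, Stock=W37): 2 rows → SKU = E, E ✓
(Reorder=63, Stock=W37): 1 row → SKU = M ✓
Every {Reorder, Stock} value is associated with a single SKU value, so {Reorder, Stock} → SKU holds.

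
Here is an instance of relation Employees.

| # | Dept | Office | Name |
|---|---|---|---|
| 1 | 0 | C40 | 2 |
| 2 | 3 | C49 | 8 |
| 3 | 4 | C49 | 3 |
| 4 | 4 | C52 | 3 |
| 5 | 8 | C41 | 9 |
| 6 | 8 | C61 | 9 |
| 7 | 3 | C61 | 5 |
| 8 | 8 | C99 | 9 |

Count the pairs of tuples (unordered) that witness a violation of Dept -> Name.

Dept=3: violating pairs (2,7) — 1 pair.
Dept=4: all 2 rows agree on Name — 0 pairs.
Dept=8: all 3 rows agree on Name — 0 pairs.

1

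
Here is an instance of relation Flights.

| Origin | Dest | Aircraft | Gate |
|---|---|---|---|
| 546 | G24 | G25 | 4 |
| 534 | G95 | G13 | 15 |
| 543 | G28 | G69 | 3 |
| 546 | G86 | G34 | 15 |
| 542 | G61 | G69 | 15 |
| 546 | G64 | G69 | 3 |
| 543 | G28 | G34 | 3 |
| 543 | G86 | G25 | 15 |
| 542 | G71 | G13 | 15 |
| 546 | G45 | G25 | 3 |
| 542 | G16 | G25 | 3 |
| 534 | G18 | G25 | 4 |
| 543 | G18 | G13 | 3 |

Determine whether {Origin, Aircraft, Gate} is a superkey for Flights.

Yes

All 13 rows have distinct {Origin, Aircraft, Gate} values, so {Origin, Aircraft, Gate} → (all attributes) holds and {Origin, Aircraft, Gate} is a superkey.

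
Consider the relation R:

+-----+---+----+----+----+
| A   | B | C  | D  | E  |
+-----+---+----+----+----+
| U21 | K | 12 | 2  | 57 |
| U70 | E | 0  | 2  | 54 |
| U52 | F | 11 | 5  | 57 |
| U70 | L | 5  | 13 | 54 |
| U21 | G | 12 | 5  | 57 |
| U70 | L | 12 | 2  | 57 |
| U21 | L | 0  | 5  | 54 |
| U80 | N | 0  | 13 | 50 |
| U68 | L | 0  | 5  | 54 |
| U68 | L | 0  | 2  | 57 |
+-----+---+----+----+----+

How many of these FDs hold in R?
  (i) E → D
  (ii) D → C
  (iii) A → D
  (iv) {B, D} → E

(i) E → D: E=57: 5 rows → D takes values {2, 5} — violation; E=54: 4 rows → D takes values {2, 13, 5} — violation — fails.
(ii) D → C: D=2: 4 rows → C takes values {12, 0} — violation; D=5: 4 rows → C takes values {11, 12, 0} — violation; D=13: 2 rows → C takes values {5, 0} — violation — fails.
(iii) A → D: A=U21: 3 rows → D takes values {2, 5} — violation; A=U70: 3 rows → D takes values {2, 13} — violation; A=U68: 2 rows → D takes values {5, 2} — violation — fails.
(iv) {B, D} → E: every LHS value maps to a single RHS value — holds.
1 of the 4 dependencies holds.

1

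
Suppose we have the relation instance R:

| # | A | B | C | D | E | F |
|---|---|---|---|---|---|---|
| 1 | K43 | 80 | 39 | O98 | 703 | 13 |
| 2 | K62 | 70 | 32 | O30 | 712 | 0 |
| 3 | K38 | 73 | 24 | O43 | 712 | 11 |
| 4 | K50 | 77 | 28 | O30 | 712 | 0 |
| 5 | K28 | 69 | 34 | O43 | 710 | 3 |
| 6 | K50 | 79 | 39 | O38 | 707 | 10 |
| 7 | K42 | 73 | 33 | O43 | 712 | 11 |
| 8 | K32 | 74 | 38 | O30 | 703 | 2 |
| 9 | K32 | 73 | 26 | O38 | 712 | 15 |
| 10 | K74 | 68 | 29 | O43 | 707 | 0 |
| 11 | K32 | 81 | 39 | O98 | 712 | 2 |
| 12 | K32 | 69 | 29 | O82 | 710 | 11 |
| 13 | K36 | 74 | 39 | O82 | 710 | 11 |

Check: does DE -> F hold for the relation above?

Yes

(D=O98, E=703): row 1 → F = 13 ✓
(D=O30, E=712): rows 2, 4 → F = 0, 0 ✓
(D=O43, E=712): rows 3, 7 → F = 11, 11 ✓
(D=O43, E=710): row 5 → F = 3 ✓
(D=O38, E=707): row 6 → F = 10 ✓
(D=O30, E=703): row 8 → F = 2 ✓
(D=O38, E=712): row 9 → F = 15 ✓
(D=O43, E=707): row 10 → F = 0 ✓
(D=O98, E=712): row 11 → F = 2 ✓
(D=O82, E=710): rows 12, 13 → F = 11, 11 ✓
Every DE value is associated with a single F value, so DE -> F holds.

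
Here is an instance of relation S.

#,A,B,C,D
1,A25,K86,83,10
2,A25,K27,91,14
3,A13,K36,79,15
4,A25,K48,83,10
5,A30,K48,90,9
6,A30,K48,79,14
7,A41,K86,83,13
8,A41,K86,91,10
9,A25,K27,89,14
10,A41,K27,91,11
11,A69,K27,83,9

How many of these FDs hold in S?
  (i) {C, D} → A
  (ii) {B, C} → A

(i) {C, D} → A: every LHS value maps to a single RHS value — holds.
(ii) {B, C} → A: (B=K86, C=83): rows 1, 7 → A takes values {A25, A41} — violation; (B=K27, C=91): rows 2, 10 → A takes values {A25, A41} — violation — fails.
1 of the 2 dependencies holds.

1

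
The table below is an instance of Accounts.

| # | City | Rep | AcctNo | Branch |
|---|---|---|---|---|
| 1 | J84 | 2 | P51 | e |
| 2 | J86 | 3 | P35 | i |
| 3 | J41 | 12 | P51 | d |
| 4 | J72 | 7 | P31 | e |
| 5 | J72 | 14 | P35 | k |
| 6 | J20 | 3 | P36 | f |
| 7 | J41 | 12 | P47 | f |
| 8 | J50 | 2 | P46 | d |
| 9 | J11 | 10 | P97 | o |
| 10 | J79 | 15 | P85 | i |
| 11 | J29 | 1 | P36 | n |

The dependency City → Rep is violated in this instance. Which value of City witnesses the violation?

City=J84: row 1 → Rep = 2 ✓
City=J86: row 2 → Rep = 3 ✓
City=J41: rows 3, 7 → Rep = 12, 12 ✓
City=J72: rows 4, 5 → Rep takes values {7, 14} — violation
City=J20: row 6 → Rep = 3 ✓
City=J50: row 8 → Rep = 2 ✓
City=J11: row 9 → Rep = 10 ✓
City=J79: row 10 → Rep = 15 ✓
City=J29: row 11 → Rep = 1 ✓
The only City value with inconsistent Rep is City=J72.

J72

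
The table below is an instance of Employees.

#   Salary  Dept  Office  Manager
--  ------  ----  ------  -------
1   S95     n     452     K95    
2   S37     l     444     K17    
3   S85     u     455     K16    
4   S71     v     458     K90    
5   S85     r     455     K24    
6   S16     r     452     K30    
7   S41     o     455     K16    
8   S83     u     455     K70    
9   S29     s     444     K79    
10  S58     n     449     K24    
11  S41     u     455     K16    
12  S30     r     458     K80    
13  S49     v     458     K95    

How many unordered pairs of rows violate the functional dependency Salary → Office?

0

Salary=S85: all 2 rows agree on Office — 0 pairs.
Salary=S41: all 2 rows agree on Office — 0 pairs.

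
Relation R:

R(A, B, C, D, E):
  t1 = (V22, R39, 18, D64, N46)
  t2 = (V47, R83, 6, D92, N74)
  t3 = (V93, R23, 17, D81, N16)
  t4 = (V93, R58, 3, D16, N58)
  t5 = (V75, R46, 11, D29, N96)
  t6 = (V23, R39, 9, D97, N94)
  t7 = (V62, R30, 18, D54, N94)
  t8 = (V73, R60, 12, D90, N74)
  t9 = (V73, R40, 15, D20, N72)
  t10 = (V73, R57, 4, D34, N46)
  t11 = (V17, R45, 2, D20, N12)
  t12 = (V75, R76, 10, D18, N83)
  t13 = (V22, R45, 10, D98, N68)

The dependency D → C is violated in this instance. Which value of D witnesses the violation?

D20

D=D64: row 1 → C = 18 ✓
D=D92: row 2 → C = 6 ✓
D=D81: row 3 → C = 17 ✓
D=D16: row 4 → C = 3 ✓
D=D29: row 5 → C = 11 ✓
D=D97: row 6 → C = 9 ✓
D=D54: row 7 → C = 18 ✓
D=D90: row 8 → C = 12 ✓
D=D20: rows 9, 11 → C takes values {15, 2} — violation
D=D34: row 10 → C = 4 ✓
D=D18: row 12 → C = 10 ✓
D=D98: row 13 → C = 10 ✓
The only D value with inconsistent C is D=D20.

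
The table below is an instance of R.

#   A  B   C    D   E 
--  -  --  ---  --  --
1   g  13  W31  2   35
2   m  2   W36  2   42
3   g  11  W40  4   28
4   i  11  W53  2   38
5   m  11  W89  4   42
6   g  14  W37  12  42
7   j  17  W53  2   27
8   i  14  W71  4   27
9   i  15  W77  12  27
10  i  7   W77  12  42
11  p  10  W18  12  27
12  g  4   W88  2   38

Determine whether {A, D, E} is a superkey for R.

Yes

All 12 rows have distinct {A, D, E} values, so {A, D, E} → (all attributes) holds and {A, D, E} is a superkey.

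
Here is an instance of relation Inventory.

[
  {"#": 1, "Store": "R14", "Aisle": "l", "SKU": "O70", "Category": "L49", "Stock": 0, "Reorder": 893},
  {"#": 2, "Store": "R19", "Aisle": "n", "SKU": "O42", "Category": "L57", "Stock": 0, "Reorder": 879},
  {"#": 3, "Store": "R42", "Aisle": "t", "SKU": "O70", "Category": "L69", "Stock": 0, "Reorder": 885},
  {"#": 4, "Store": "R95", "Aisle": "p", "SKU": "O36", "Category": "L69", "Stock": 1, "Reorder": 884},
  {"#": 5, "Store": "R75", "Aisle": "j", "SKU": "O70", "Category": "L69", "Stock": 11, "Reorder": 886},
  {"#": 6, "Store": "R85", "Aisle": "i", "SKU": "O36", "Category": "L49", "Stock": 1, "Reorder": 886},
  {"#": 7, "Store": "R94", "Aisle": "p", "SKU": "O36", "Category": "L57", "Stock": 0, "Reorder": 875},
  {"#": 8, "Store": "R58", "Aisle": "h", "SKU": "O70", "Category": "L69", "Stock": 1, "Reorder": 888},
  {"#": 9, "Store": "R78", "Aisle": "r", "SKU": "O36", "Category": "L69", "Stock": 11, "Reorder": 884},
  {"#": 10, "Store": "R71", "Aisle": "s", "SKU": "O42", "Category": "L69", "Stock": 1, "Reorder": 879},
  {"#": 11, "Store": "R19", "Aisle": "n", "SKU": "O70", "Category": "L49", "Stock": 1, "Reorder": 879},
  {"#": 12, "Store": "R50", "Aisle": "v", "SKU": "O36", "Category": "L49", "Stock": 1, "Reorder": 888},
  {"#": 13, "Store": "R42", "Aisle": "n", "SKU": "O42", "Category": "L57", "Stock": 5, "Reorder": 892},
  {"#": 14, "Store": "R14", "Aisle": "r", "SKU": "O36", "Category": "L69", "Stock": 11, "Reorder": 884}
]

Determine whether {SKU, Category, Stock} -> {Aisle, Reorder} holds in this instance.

(SKU=O70, Category=L49, Stock=0): row 1 → {Aisle,Reorder} = (l, 893) ✓
(SKU=O42, Category=L57, Stock=0): row 2 → {Aisle,Reorder} = (n, 879) ✓
(SKU=O70, Category=L69, Stock=0): row 3 → {Aisle,Reorder} = (t, 885) ✓
(SKU=O36, Category=L69, Stock=1): row 4 → {Aisle,Reorder} = (p, 884) ✓
(SKU=O70, Category=L69, Stock=11): row 5 → {Aisle,Reorder} = (j, 886) ✓
(SKU=O36, Category=L49, Stock=1): rows 6, 12 → {Aisle,Reorder} takes values {(i, 886), (v, 888)} — violation
(SKU=O36, Category=L57, Stock=0): row 7 → {Aisle,Reorder} = (p, 875) ✓
(SKU=O70, Category=L69, Stock=1): row 8 → {Aisle,Reorder} = (h, 888) ✓
(SKU=O36, Category=L69, Stock=11): rows 9, 14 → {Aisle,Reorder} = (r, 884), (r, 884) ✓
(SKU=O42, Category=L69, Stock=1): row 10 → {Aisle,Reorder} = (s, 879) ✓
(SKU=O70, Category=L49, Stock=1): row 11 → {Aisle,Reorder} = (n, 879) ✓
(SKU=O42, Category=L57, Stock=5): row 13 → {Aisle,Reorder} = (n, 892) ✓
Two rows agree on {SKU, Category, Stock} but differ on {Aisle, Reorder}, so {SKU, Category, Stock} -> {Aisle, Reorder} does not hold.

No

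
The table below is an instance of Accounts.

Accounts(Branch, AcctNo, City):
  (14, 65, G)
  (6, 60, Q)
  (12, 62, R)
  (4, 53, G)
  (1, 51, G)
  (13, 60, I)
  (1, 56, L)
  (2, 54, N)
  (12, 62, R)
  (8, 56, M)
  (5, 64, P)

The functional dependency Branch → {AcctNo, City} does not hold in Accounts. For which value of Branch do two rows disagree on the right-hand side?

1

Branch=14: 1 row → {AcctNo,City} = (65, G) ✓
Branch=6: 1 row → {AcctNo,City} = (60, Q) ✓
Branch=12: 2 rows → {AcctNo,City} = (62, R), (62, R) ✓
Branch=4: 1 row → {AcctNo,City} = (53, G) ✓
Branch=1: 2 rows → {AcctNo,City} takes values {(51, G), (56, L)} — violation
Branch=13: 1 row → {AcctNo,City} = (60, I) ✓
Branch=2: 1 row → {AcctNo,City} = (54, N) ✓
Branch=8: 1 row → {AcctNo,City} = (56, M) ✓
Branch=5: 1 row → {AcctNo,City} = (64, P) ✓
The only Branch value with inconsistent RHS is Branch=1.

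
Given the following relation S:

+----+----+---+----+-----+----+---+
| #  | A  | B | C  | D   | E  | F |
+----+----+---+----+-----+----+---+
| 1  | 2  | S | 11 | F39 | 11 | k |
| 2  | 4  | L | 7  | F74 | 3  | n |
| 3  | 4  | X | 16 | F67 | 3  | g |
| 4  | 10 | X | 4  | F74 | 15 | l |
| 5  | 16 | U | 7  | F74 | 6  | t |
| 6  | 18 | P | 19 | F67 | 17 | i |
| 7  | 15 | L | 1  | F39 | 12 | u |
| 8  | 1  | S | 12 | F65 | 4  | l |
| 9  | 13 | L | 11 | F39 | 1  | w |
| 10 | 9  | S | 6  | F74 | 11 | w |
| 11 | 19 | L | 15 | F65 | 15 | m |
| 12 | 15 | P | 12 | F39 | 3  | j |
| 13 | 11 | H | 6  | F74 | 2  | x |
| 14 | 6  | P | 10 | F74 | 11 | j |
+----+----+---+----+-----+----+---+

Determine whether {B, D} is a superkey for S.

No

Rows 7 and 9 have the same {B, D} value (B=L, D=F39) but are distinct tuples, so {B, D} does not determine every attribute — not a superkey.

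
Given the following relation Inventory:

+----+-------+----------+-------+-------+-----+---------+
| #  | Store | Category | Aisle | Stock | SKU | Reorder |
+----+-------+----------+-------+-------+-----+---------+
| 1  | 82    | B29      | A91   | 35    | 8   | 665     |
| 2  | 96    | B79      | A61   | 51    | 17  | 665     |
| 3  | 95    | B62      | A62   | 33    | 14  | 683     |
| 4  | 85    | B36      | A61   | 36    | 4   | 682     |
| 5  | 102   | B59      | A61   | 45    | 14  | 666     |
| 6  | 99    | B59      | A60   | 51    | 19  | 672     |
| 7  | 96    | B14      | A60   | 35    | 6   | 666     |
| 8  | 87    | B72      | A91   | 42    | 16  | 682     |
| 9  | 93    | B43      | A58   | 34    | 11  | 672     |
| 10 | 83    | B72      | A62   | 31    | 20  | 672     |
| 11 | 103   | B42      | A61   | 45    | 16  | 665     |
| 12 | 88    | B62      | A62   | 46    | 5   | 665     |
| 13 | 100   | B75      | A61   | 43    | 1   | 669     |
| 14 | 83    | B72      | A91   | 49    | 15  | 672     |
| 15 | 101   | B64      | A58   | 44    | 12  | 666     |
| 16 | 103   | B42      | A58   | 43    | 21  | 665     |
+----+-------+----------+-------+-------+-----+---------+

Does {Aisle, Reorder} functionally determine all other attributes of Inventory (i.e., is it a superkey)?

No

Rows 2 and 11 have the same {Aisle, Reorder} value (Aisle=A61, Reorder=665) but are distinct tuples, so {Aisle, Reorder} does not determine every attribute — not a superkey.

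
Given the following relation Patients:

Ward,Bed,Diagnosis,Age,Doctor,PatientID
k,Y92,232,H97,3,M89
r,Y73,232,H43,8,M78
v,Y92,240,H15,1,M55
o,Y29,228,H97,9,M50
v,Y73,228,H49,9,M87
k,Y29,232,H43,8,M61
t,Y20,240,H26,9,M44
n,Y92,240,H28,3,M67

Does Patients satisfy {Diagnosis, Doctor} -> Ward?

(Diagnosis=232, Doctor=3): 1 row → Ward = k ✓
(Diagnosis=232, Doctor=8): 2 rows → Ward takes values {r, k} — violation
(Diagnosis=240, Doctor=1): 1 row → Ward = v ✓
(Diagnosis=228, Doctor=9): 2 rows → Ward takes values {o, v} — violation
(Diagnosis=240, Doctor=9): 1 row → Ward = t ✓
(Diagnosis=240, Doctor=3): 1 row → Ward = n ✓
Two rows agree on {Diagnosis, Doctor} but differ on Ward, so {Diagnosis, Doctor} -> Ward does not hold.

No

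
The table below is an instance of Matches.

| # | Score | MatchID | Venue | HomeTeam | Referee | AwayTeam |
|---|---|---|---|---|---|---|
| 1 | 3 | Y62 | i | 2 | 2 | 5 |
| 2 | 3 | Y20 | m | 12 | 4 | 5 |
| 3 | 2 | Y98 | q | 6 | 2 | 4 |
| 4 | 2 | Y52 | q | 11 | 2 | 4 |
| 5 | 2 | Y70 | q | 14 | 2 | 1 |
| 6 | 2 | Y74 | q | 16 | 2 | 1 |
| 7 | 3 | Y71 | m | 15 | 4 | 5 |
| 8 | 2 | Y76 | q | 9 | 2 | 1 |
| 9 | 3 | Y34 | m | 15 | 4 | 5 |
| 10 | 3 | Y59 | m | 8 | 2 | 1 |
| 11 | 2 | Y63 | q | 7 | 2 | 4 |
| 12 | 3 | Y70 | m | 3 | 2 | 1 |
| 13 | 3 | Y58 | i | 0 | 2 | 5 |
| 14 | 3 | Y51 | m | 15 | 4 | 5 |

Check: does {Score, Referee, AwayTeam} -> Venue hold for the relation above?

Yes

(Score=3, Referee=2, AwayTeam=5): rows 1, 13 → Venue = i, i ✓
(Score=3, Referee=4, AwayTeam=5): rows 2, 7, 9, 14 → Venue = m, m, m, m ✓
(Score=2, Referee=2, AwayTeam=4): rows 3, 4, 11 → Venue = q, q, q ✓
(Score=2, Referee=2, AwayTeam=1): rows 5, 6, 8 → Venue = q, q, q ✓
(Score=3, Referee=2, AwayTeam=1): rows 10, 12 → Venue = m, m ✓
Every {Score, Referee, AwayTeam} value is associated with a single Venue value, so {Score, Referee, AwayTeam} -> Venue holds.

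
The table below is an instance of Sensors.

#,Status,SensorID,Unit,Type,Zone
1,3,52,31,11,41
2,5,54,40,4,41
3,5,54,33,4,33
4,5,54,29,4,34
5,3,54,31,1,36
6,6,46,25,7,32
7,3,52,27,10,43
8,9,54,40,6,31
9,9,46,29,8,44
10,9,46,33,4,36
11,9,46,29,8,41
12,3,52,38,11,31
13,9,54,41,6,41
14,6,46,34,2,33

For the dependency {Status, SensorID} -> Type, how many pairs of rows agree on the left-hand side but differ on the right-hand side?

(Status=3, SensorID=52): violating pairs (1,7), (7,12) — 2 pairs.
(Status=5, SensorID=54): all 3 rows agree on Type — 0 pairs.
(Status=6, SensorID=46): violating pairs (6,14) — 1 pair.
(Status=9, SensorID=54): all 2 rows agree on Type — 0 pairs.
(Status=9, SensorID=46): violating pairs (9,10), (10,11) — 2 pairs.

5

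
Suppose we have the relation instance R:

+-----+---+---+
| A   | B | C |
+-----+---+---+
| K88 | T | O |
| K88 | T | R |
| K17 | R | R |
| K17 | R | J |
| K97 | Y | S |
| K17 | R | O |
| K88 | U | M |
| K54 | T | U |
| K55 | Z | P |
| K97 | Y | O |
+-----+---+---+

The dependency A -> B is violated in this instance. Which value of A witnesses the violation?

K88

A=K88: 3 rows → B takes values {T, U} — violation
A=K17: 3 rows → B = R, R, R ✓
A=K97: 2 rows → B = Y, Y ✓
A=K54: 1 row → B = T ✓
A=K55: 1 row → B = Z ✓
The only A value with inconsistent B is A=K88.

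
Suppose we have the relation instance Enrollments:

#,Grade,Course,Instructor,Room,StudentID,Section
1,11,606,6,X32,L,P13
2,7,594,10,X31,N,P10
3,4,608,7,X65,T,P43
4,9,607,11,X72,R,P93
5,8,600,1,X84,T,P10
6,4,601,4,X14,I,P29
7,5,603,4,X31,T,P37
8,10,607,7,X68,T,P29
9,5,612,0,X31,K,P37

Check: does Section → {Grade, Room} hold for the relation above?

No

Section=P13: row 1 → {Grade,Room} = (11, X32) ✓
Section=P10: rows 2, 5 → {Grade,Room} takes values {(7, X31), (8, X84)} — violation
Section=P43: row 3 → {Grade,Room} = (4, X65) ✓
Section=P93: row 4 → {Grade,Room} = (9, X72) ✓
Section=P29: rows 6, 8 → {Grade,Room} takes values {(4, X14), (10, X68)} — violation
Section=P37: rows 7, 9 → {Grade,Room} = (5, X31), (5, X31) ✓
Two rows agree on Section but differ on {Grade, Room}, so Section → {Grade, Room} does not hold.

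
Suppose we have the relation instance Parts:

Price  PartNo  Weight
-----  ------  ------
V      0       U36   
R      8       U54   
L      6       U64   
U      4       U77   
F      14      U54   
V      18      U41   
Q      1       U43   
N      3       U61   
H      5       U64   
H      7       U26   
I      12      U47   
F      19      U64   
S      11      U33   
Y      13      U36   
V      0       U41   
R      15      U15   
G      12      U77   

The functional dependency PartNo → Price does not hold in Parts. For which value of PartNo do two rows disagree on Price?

PartNo=0: 2 rows → Price = V, V ✓
PartNo=8: 1 row → Price = R ✓
PartNo=6: 1 row → Price = L ✓
PartNo=4: 1 row → Price = U ✓
PartNo=14: 1 row → Price = F ✓
PartNo=18: 1 row → Price = V ✓
PartNo=1: 1 row → Price = Q ✓
PartNo=3: 1 row → Price = N ✓
PartNo=5: 1 row → Price = H ✓
PartNo=7: 1 row → Price = H ✓
PartNo=12: 2 rows → Price takes values {I, G} — violation
PartNo=19: 1 row → Price = F ✓
PartNo=11: 1 row → Price = S ✓
PartNo=13: 1 row → Price = Y ✓
PartNo=15: 1 row → Price = R ✓
The only PartNo value with inconsistent Price is PartNo=12.

12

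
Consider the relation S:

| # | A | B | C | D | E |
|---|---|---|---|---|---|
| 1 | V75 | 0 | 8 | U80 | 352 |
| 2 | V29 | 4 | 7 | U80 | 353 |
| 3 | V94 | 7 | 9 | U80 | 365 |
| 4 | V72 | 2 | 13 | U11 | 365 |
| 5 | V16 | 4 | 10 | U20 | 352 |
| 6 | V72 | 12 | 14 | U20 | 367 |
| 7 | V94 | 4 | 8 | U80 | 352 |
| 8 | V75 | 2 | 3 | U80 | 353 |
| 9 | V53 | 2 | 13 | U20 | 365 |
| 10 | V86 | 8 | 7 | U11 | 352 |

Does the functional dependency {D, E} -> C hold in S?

No

(D=U80, E=352): rows 1, 7 → C = 8, 8 ✓
(D=U80, E=353): rows 2, 8 → C takes values {7, 3} — violation
(D=U80, E=365): row 3 → C = 9 ✓
(D=U11, E=365): row 4 → C = 13 ✓
(D=U20, E=352): row 5 → C = 10 ✓
(D=U20, E=367): row 6 → C = 14 ✓
(D=U20, E=365): row 9 → C = 13 ✓
(D=U11, E=352): row 10 → C = 7 ✓
Two rows agree on {D, E} but differ on C, so {D, E} -> C does not hold.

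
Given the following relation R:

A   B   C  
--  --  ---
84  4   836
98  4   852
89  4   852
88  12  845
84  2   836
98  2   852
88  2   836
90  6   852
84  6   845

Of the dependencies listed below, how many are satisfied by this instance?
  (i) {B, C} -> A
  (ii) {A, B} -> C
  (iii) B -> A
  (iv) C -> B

(i) {B, C} -> A: (B=4, C=852): 2 rows → A takes values {98, 89} — violation; (B=2, C=836): 2 rows → A takes values {84, 88} — violation — fails.
(ii) {A, B} -> C: every LHS value maps to a single RHS value — holds.
(iii) B -> A: B=4: 3 rows → A takes values {84, 98, 89} — violation; B=2: 3 rows → A takes values {84, 98, 88} — violation; B=6: 2 rows → A takes values {90, 84} — violation — fails.
(iv) C -> B: C=836: 3 rows → B takes values {4, 2} — violation; C=852: 4 rows → B takes values {4, 2, 6} — violation; C=845: 2 rows → B takes values {12, 6} — violation — fails.
1 of the 4 dependencies holds.

1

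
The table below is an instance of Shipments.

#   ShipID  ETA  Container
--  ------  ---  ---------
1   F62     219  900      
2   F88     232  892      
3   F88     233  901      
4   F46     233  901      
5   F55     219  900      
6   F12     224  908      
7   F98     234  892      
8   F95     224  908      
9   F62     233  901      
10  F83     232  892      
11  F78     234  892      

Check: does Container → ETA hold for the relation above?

No

Container=900: rows 1, 5 → ETA = 219, 219 ✓
Container=892: rows 2, 7, 10, 11 → ETA takes values {232, 234} — violation
Container=901: rows 3, 4, 9 → ETA = 233, 233, 233 ✓
Container=908: rows 6, 8 → ETA = 224, 224 ✓
Two rows agree on Container but differ on ETA, so Container → ETA does not hold.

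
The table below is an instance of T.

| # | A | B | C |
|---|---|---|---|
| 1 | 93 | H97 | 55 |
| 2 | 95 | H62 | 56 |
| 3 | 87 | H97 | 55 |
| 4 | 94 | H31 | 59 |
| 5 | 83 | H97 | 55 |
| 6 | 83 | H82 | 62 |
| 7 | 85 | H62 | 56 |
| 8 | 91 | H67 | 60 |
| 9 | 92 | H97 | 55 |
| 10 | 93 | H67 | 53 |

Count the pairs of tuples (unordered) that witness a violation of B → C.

1

B=H97: all 4 rows agree on C — 0 pairs.
B=H62: all 2 rows agree on C — 0 pairs.
B=H67: violating pairs (8,10) — 1 pair.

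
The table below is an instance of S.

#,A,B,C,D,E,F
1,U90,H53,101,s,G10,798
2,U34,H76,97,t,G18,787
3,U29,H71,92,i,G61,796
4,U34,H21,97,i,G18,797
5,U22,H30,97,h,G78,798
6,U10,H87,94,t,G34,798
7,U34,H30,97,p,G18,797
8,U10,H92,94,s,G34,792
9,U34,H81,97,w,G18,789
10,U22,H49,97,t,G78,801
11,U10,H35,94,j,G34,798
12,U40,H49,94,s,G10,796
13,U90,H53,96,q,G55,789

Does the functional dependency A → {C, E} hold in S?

No

A=U90: rows 1, 13 → {C,E} takes values {(101, G10), (96, G55)} — violation
A=U34: rows 2, 4, 7, 9 → {C,E} = (97, G18), (97, G18), (97, G18), (97, G18) ✓
A=U29: row 3 → {C,E} = (92, G61) ✓
A=U22: rows 5, 10 → {C,E} = (97, G78), (97, G78) ✓
A=U10: rows 6, 8, 11 → {C,E} = (94, G34), (94, G34), (94, G34) ✓
A=U40: row 12 → {C,E} = (94, G10) ✓
Two rows agree on A but differ on {C, E}, so A → {C, E} does not hold.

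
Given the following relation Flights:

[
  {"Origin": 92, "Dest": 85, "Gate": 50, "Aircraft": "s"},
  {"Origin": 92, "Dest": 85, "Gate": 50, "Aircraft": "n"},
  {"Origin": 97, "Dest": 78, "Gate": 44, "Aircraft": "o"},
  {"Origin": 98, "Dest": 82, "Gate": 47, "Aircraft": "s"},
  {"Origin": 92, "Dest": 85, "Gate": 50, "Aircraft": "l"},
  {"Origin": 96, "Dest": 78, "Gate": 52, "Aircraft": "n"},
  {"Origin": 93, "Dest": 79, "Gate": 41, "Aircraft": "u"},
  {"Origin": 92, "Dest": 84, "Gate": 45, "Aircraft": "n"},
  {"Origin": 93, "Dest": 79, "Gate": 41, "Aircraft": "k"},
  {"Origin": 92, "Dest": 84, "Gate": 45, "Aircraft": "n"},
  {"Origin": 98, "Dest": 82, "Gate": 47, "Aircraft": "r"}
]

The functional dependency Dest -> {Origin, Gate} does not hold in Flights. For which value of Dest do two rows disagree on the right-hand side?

Dest=85: 3 rows → {Origin,Gate} = (92, 50), (92, 50), (92, 50) ✓
Dest=78: 2 rows → {Origin,Gate} takes values {(97, 44), (96, 52)} — violation
Dest=82: 2 rows → {Origin,Gate} = (98, 47), (98, 47) ✓
Dest=79: 2 rows → {Origin,Gate} = (93, 41), (93, 41) ✓
Dest=84: 2 rows → {Origin,Gate} = (92, 45), (92, 45) ✓
The only Dest value with inconsistent RHS is Dest=78.

78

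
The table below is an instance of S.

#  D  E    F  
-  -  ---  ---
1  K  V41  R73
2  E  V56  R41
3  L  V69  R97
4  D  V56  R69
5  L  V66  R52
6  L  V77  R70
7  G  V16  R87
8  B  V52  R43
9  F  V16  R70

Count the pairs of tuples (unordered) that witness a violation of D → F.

3

D=L: violating pairs (3,5), (3,6), (5,6) — 3 pairs.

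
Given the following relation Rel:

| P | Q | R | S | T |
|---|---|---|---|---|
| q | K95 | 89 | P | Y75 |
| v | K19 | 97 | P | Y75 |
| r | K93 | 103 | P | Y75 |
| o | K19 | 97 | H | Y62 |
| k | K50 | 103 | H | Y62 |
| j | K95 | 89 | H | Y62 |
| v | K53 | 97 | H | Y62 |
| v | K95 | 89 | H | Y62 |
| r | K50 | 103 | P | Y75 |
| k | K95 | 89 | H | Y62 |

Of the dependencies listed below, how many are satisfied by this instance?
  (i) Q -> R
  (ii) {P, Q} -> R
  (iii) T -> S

(i) Q -> R: every LHS value maps to a single RHS value — holds.
(ii) {P, Q} -> R: every LHS value maps to a single RHS value — holds.
(iii) T -> S: every LHS value maps to a single RHS value — holds.
3 of the 3 dependencies hold.

3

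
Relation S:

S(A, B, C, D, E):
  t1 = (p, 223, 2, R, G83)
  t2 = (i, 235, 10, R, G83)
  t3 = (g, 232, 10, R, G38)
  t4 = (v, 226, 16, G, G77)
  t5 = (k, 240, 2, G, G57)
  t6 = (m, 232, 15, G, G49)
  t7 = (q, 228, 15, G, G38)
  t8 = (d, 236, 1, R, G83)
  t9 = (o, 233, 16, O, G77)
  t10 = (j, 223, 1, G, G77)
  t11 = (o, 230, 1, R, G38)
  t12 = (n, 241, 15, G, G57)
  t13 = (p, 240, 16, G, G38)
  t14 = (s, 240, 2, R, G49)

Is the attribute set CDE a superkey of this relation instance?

Yes

All 14 rows have distinct CDE values, so CDE → (all attributes) holds and CDE is a superkey.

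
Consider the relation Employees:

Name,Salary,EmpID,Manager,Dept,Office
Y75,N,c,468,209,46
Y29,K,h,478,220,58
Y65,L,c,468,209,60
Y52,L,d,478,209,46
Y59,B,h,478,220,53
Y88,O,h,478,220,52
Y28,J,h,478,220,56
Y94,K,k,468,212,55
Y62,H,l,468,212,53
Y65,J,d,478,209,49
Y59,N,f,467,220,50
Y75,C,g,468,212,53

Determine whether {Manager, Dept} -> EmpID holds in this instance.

(Manager=468, Dept=209): 2 rows → EmpID = c, c ✓
(Manager=478, Dept=220): 4 rows → EmpID = h, h, h, h ✓
(Manager=478, Dept=209): 2 rows → EmpID = d, d ✓
(Manager=468, Dept=212): 3 rows → EmpID takes values {k, l, g} — violation
(Manager=467, Dept=220): 1 row → EmpID = f ✓
Two rows agree on {Manager, Dept} but differ on EmpID, so {Manager, Dept} -> EmpID does not hold.

No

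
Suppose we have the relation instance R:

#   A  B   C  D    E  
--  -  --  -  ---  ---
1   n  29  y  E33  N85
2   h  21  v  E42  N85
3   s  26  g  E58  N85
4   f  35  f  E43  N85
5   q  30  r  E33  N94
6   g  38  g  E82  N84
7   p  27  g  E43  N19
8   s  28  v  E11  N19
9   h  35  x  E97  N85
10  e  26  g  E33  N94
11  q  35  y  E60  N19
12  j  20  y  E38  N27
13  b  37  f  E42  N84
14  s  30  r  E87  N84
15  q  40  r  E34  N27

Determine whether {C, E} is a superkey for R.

Yes

All 15 rows have distinct {C, E} values, so {C, E} → (all attributes) holds and {C, E} is a superkey.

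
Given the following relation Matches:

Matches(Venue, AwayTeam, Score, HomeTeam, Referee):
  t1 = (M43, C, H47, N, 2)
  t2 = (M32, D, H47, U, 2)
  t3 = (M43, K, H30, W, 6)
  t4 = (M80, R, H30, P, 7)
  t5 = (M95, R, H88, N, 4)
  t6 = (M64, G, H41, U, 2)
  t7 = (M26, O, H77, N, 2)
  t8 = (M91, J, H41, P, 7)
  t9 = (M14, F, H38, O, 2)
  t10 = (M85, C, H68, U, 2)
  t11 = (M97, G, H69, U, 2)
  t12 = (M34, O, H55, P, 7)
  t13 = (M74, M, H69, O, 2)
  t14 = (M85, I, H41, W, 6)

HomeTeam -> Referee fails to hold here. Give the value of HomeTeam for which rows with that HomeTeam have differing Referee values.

HomeTeam=N: rows 1, 5, 7 → Referee takes values {2, 4} — violation
HomeTeam=U: rows 2, 6, 10, 11 → Referee = 2, 2, 2, 2 ✓
HomeTeam=W: rows 3, 14 → Referee = 6, 6 ✓
HomeTeam=P: rows 4, 8, 12 → Referee = 7, 7, 7 ✓
HomeTeam=O: rows 9, 13 → Referee = 2, 2 ✓
The only HomeTeam value with inconsistent Referee is HomeTeam=N.

N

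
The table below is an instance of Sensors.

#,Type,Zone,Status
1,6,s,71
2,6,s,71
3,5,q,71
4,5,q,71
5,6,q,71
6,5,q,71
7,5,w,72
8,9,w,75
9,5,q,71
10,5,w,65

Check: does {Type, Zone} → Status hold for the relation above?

(Type=6, Zone=s): rows 1, 2 → Status = 71, 71 ✓
(Type=5, Zone=q): rows 3, 4, 6, 9 → Status = 71, 71, 71, 71 ✓
(Type=6, Zone=q): row 5 → Status = 71 ✓
(Type=5, Zone=w): rows 7, 10 → Status takes values {72, 65} — violation
(Type=9, Zone=w): row 8 → Status = 75 ✓
Two rows agree on {Type, Zone} but differ on Status, so {Type, Zone} → Status does not hold.

No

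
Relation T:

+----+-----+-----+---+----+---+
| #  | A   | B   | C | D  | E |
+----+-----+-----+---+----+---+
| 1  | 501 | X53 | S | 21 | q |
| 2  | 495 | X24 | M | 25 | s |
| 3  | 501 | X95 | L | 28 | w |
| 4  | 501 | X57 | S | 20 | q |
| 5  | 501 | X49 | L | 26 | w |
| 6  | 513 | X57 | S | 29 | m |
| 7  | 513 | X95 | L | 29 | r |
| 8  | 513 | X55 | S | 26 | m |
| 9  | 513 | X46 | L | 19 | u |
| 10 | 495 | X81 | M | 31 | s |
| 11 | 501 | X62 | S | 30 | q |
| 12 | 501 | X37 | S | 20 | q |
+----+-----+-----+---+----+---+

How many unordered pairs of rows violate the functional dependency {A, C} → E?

(A=501, C=S): all 4 rows agree on E — 0 pairs.
(A=495, C=M): all 2 rows agree on E — 0 pairs.
(A=501, C=L): all 2 rows agree on E — 0 pairs.
(A=513, C=S): all 2 rows agree on E — 0 pairs.
(A=513, C=L): violating pairs (7,9) — 1 pair.

1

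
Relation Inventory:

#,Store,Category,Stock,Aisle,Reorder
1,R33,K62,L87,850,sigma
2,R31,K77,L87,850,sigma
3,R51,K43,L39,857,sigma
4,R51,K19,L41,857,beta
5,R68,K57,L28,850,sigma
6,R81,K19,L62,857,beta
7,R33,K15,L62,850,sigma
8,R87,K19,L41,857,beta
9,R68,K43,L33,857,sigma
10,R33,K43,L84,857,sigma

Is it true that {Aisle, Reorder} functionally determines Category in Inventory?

No

(Aisle=850, Reorder=sigma): rows 1, 2, 5, 7 → Category takes values {K62, K77, K57, K15} — violation
(Aisle=857, Reorder=sigma): rows 3, 9, 10 → Category = K43, K43, K43 ✓
(Aisle=857, Reorder=beta): rows 4, 6, 8 → Category = K19, K19, K19 ✓
Two rows agree on {Aisle, Reorder} but differ on Category, so {Aisle, Reorder} -> Category does not hold.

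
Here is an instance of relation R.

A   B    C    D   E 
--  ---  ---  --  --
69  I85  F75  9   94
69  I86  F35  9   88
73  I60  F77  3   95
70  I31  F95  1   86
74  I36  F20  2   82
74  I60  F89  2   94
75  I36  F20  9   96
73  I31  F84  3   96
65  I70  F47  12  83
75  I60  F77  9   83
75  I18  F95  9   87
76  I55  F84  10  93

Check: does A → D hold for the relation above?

A=69: 2 rows → D = 9, 9 ✓
A=73: 2 rows → D = 3, 3 ✓
A=70: 1 row → D = 1 ✓
A=74: 2 rows → D = 2, 2 ✓
A=75: 3 rows → D = 9, 9, 9 ✓
A=65: 1 row → D = 12 ✓
A=76: 1 row → D = 10 ✓
Every A value is associated with a single D value, so A → D holds.

Yes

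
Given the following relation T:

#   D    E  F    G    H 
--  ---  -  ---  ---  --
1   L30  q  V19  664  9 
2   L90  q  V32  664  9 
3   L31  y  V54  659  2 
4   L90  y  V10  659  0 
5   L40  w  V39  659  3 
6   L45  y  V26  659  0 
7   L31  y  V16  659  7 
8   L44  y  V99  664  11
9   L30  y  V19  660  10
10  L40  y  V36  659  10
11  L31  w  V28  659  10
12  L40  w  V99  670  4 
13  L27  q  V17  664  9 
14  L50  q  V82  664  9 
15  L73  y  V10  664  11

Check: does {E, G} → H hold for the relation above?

No

(E=q, G=664): rows 1, 2, 13, 14 → H = 9, 9, 9, 9 ✓
(E=y, G=659): rows 3, 4, 6, 7, 10 → H takes values {2, 0, 7, 10} — violation
(E=w, G=659): rows 5, 11 → H takes values {3, 10} — violation
(E=y, G=664): rows 8, 15 → H = 11, 11 ✓
(E=y, G=660): row 9 → H = 10 ✓
(E=w, G=670): row 12 → H = 4 ✓
Two rows agree on {E, G} but differ on H, so {E, G} → H does not hold.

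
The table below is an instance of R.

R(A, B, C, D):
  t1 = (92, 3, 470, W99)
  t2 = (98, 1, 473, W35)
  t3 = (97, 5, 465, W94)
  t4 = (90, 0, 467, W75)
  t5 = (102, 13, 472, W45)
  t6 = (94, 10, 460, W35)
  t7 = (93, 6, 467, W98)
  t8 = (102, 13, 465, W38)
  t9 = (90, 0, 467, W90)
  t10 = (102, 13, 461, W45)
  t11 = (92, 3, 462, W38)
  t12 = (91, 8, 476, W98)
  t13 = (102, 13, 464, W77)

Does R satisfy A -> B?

A=92: rows 1, 11 → B = 3, 3 ✓
A=98: row 2 → B = 1 ✓
A=97: row 3 → B = 5 ✓
A=90: rows 4, 9 → B = 0, 0 ✓
A=102: rows 5, 8, 10, 13 → B = 13, 13, 13, 13 ✓
A=94: row 6 → B = 10 ✓
A=93: row 7 → B = 6 ✓
A=91: row 12 → B = 8 ✓
Every A value is associated with a single B value, so A -> B holds.

Yes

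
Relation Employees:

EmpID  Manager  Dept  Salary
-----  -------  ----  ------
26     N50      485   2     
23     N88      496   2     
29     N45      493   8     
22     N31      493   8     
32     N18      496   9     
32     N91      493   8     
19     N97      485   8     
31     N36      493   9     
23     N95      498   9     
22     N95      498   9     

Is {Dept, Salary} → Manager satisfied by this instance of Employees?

(Dept=485, Salary=2): 1 row → Manager = N50 ✓
(Dept=496, Salary=2): 1 row → Manager = N88 ✓
(Dept=493, Salary=8): 3 rows → Manager takes values {N45, N31, N91} — violation
(Dept=496, Salary=9): 1 row → Manager = N18 ✓
(Dept=485, Salary=8): 1 row → Manager = N97 ✓
(Dept=493, Salary=9): 1 row → Manager = N36 ✓
(Dept=498, Salary=9): 2 rows → Manager = N95, N95 ✓
Two rows agree on {Dept, Salary} but differ on Manager, so {Dept, Salary} → Manager does not hold.

No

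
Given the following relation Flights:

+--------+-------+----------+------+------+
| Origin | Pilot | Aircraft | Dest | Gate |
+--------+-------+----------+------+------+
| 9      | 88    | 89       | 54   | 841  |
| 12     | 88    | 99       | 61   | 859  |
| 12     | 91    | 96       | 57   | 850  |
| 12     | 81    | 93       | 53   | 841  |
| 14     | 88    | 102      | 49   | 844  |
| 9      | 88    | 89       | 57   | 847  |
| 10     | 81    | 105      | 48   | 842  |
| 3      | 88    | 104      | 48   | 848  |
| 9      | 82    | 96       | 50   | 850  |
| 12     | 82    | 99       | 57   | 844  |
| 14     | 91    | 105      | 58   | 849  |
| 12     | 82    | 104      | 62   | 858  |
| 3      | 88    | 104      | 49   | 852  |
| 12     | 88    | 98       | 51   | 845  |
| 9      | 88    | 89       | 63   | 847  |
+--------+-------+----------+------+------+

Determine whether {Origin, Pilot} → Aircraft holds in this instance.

(Origin=9, Pilot=88): 3 rows → Aircraft = 89, 89, 89 ✓
(Origin=12, Pilot=88): 2 rows → Aircraft takes values {99, 98} — violation
(Origin=12, Pilot=91): 1 row → Aircraft = 96 ✓
(Origin=12, Pilot=81): 1 row → Aircraft = 93 ✓
(Origin=14, Pilot=88): 1 row → Aircraft = 102 ✓
(Origin=10, Pilot=81): 1 row → Aircraft = 105 ✓
(Origin=3, Pilot=88): 2 rows → Aircraft = 104, 104 ✓
(Origin=9, Pilot=82): 1 row → Aircraft = 96 ✓
(Origin=12, Pilot=82): 2 rows → Aircraft takes values {99, 104} — violation
(Origin=14, Pilot=91): 1 row → Aircraft = 105 ✓
Two rows agree on {Origin, Pilot} but differ on Aircraft, so {Origin, Pilot} → Aircraft does not hold.

No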